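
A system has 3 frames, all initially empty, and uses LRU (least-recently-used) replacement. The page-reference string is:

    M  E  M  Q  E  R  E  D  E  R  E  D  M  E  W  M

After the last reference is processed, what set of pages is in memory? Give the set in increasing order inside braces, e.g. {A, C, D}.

M: miss, frames [M]
E: miss, frames [M, E]
M: hit
Q: miss, frames [E, M, Q]
E: hit
R: miss, evict M, frames [Q, E, R]
E: hit
D: miss, evict Q, frames [R, E, D]
E: hit
R: hit
E: hit
D: hit
M: miss, evict R, frames [E, D, M]
E: hit
W: miss, evict D, frames [M, E, W]
M: hit

{E, M, W}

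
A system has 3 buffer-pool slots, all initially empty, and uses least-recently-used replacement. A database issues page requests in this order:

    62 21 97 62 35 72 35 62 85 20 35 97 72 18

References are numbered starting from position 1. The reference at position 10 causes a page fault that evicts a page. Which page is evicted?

35

pos 1: 62: miss, frames [62]
pos 2: 21: miss, frames [62, 21]
pos 3: 97: miss, frames [62, 21, 97]
pos 4: 62: hit
pos 5: 35: miss, evict 21, frames [97, 62, 35]
pos 6: 72: miss, evict 97, frames [62, 35, 72]
pos 7: 35: hit
pos 8: 62: hit
pos 9: 85: miss, evict 72, frames [35, 62, 85]
pos 10: 20: miss, evict 35, frames [62, 85, 20]
At position 10, page 35 is evicted.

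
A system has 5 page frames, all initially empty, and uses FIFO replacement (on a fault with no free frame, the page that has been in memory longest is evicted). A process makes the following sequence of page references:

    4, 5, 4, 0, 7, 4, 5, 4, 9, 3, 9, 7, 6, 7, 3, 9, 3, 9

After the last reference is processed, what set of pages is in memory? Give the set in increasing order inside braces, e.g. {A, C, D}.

4: fault, frames {4}
5: fault, frames {4,5}
4: hit
0: fault, frames {4,5,0}
7: fault, frames {4,5,0,7}
4: hit
5: hit
4: hit
9: fault, frames {4,5,0,7,9}
3: fault, evict 4, frames {5,0,7,9,3}
9: hit
7: hit
6: fault, evict 5, frames {0,7,9,3,6}
7: hit
3: hit
9: hit
3: hit
9: hit

{0, 3, 6, 7, 9}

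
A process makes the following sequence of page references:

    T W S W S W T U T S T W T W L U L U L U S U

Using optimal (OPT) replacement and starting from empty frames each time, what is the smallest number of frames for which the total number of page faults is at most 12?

f=1: 22 faults
f=2: 10 faults
f=3: 7 faults
f=4: 5 faults
f=5: 5 faults
Smallest f with faults ≤ 12 is 2.

2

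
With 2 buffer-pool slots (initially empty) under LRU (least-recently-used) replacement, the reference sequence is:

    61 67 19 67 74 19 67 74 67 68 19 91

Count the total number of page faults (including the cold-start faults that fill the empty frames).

10

61 → fault, frames (61)
67 → fault, frames (61 67)
19 → fault, evict 61, frames (67 19)
67 → hit
74 → fault, evict 19, frames (67 74)
19 → fault, evict 67, frames (74 19)
67 → fault, evict 74, frames (19 67)
74 → fault, evict 19, frames (67 74)
67 → hit
68 → fault, evict 74, frames (67 68)
19 → fault, evict 67, frames (68 19)
91 → fault, evict 68, frames (19 91)
Page faults: 10.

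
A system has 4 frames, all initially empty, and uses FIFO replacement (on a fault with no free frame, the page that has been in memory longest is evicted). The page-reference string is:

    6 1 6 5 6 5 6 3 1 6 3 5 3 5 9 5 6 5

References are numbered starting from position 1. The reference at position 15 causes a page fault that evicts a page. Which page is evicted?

6

pos 1: 6 → miss, frames {6}
pos 2: 1 → miss, frames {6,1}
pos 3: 6 → hit
pos 4: 5 → miss, frames {6,1,5}
pos 5: 6 → hit
pos 6: 5 → hit
pos 7: 6 → hit
pos 8: 3 → miss, frames {6,1,5,3}
pos 9: 1 → hit
pos 10: 6 → hit
pos 11: 3 → hit
pos 12: 5 → hit
pos 13: 3 → hit
pos 14: 5 → hit
pos 15: 9 → miss, evict 6, frames {1,5,3,9}
At position 15, page 6 is evicted.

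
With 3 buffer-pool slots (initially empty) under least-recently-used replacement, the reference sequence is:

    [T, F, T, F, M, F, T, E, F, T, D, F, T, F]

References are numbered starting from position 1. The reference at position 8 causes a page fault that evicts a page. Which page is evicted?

pos 1: T → miss, frames {T}
pos 2: F → miss, frames {T,F}
pos 3: T → hit
pos 4: F → hit
pos 5: M → miss, frames {T,F,M}
pos 6: F → hit
pos 7: T → hit
pos 8: E → miss, evict M, frames {F,T,E}
At position 8, page M is evicted.

M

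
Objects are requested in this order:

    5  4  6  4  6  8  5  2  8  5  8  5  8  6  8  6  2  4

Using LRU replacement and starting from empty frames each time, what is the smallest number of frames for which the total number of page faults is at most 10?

f=1: 18 faults
f=2: 11 faults
f=3: 9 faults
f=4: 6 faults
f=5: 5 faults
Smallest f with faults ≤ 10 is 3.

3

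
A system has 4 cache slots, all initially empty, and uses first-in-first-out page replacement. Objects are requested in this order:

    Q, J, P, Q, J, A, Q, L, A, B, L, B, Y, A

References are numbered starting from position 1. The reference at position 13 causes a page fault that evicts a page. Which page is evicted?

P

pos 1: Q → miss, frames {Q}
pos 2: J → miss, frames {Q,J}
pos 3: P → miss, frames {Q,J,P}
pos 4: Q → hit
pos 5: J → hit
pos 6: A → miss, frames {Q,J,P,A}
pos 7: Q → hit
pos 8: L → miss, evict Q, frames {J,P,A,L}
pos 9: A → hit
pos 10: B → miss, evict J, frames {P,A,L,B}
pos 11: L → hit
pos 12: B → hit
pos 13: Y → miss, evict P, frames {A,L,B,Y}
At position 13, page P is evicted.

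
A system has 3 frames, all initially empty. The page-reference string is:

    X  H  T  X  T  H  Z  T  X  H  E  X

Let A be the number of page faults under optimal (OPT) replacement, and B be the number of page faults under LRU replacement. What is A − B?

Under OPT: F F F . . . F . . F F . → 6 faults.
Under LRU: F F F . . . F . F F F . → 7 faults.
A − B = 6 − 7 = -1.

-1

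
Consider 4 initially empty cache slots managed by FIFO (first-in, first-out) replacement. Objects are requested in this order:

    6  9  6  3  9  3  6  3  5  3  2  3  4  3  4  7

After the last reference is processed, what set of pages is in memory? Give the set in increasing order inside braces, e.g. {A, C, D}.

6 -> fault, frames (6)
9 -> fault, frames (6 9)
6 -> hit
3 -> fault, frames (6 9 3)
9 -> hit
3 -> hit
6 -> hit
3 -> hit
5 -> fault, frames (6 9 3 5)
3 -> hit
2 -> fault, evict 6, frames (9 3 5 2)
3 -> hit
4 -> fault, evict 9, frames (3 5 2 4)
3 -> hit
4 -> hit
7 -> fault, evict 3, frames (5 2 4 7)

{2, 4, 5, 7}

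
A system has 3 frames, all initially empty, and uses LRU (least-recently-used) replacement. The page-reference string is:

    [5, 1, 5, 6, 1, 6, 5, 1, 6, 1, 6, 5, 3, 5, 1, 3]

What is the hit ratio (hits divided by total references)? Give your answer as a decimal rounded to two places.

0.69

5: fault, frames [5]
1: fault, frames [5, 1]
5: hit
6: fault, frames [1, 5, 6]
1: hit
6: hit
5: hit
1: hit
6: hit
1: hit
6: hit
5: hit
3: fault, evict 1, frames [6, 5, 3]
5: hit
1: fault, evict 6, frames [3, 5, 1]
3: hit
Hits: 11 of 16 references → 11/16 = 0.6875.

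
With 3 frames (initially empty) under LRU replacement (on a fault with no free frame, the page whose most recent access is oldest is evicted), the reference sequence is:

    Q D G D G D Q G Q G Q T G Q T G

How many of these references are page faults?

4

Q -> miss, frames {Q}
D -> miss, frames {Q,D}
G -> miss, frames {Q,D,G}
D -> hit
G -> hit
D -> hit
Q -> hit
G -> hit
Q -> hit
G -> hit
Q -> hit
T -> miss, evict D, frames {G,Q,T}
G -> hit
Q -> hit
T -> hit
G -> hit
Page faults: 4.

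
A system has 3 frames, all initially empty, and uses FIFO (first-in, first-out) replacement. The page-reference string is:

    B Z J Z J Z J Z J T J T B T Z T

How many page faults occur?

6

B -> fault, frames [B]
Z -> fault, frames [B, Z]
J -> fault, frames [B, Z, J]
Z -> hit
J -> hit
Z -> hit
J -> hit
Z -> hit
J -> hit
T -> fault, evict B, frames [Z, J, T]
J -> hit
T -> hit
B -> fault, evict Z, frames [J, T, B]
T -> hit
Z -> fault, evict J, frames [T, B, Z]
T -> hit
Page faults: 6.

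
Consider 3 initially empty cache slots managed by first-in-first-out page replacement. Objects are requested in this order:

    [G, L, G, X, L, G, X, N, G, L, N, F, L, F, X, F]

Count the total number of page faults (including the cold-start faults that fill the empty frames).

8

G: miss, frames {G}
L: miss, frames {G,L}
G: hit
X: miss, frames {G,L,X}
L: hit
G: hit
X: hit
N: miss, evict G, frames {L,X,N}
G: miss, evict L, frames {X,N,G}
L: miss, evict X, frames {N,G,L}
N: hit
F: miss, evict N, frames {G,L,F}
L: hit
F: hit
X: miss, evict G, frames {L,F,X}
F: hit
Page faults: 8.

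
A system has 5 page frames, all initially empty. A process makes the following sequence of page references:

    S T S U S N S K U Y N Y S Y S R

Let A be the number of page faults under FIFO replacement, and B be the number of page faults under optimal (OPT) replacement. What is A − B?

1

Under FIFO: F F . F . F . F . F . . F . . F → 8 faults.
Under OPT: F F . F . F . F . F . . . . . F → 7 faults.
A − B = 8 − 7 = 1.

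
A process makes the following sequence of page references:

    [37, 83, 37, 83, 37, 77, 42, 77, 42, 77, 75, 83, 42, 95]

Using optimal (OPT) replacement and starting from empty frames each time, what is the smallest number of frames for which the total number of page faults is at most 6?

f=1: 14 faults
f=2: 7 faults
f=3: 6 faults
f=4: 6 faults
f=5: 6 faults
f=6: 6 faults
Smallest f with faults ≤ 6 is 3.

3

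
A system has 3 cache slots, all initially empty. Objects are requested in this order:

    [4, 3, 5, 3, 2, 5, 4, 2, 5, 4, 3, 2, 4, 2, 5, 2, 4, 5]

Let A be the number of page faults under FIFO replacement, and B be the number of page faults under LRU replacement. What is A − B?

1

Under FIFO: F F F . F . F . . . F . . . F F F . → 9 faults.
Under LRU: F F F . F . F . . . F F . . F . . . → 8 faults.
A − B = 9 − 8 = 1.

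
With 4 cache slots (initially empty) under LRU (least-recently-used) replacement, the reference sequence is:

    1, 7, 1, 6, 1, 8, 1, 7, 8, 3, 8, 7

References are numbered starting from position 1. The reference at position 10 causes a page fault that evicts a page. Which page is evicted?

6

pos 1: 1 → fault, frames (1)
pos 2: 7 → fault, frames (1 7)
pos 3: 1 → hit
pos 4: 6 → fault, frames (7 1 6)
pos 5: 1 → hit
pos 6: 8 → fault, frames (7 6 1 8)
pos 7: 1 → hit
pos 8: 7 → hit
pos 9: 8 → hit
pos 10: 3 → fault, evict 6, frames (1 7 8 3)
At position 10, page 6 is evicted.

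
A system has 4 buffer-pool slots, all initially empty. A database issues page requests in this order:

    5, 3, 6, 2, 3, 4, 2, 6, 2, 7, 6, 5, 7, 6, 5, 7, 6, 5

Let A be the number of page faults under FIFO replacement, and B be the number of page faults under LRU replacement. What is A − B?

Under FIFO: F F F F . F . . . F . F . F . . . . → 8 faults.
Under LRU: F F F F . F . . . F . F . . . . . . → 7 faults.
A − B = 8 − 7 = 1.

1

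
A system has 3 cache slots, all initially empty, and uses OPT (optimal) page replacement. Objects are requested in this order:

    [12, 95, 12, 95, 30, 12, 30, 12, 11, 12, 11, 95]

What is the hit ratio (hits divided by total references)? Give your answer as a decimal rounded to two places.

12 → fault, frames {12}
95 → fault, frames {12,95}
12 → hit
95 → hit
30 → fault, frames {12,95,30}
12 → hit
30 → hit
12 → hit
11 → fault, evict 30, frames {12,95,11}
12 → hit
11 → hit
95 → hit
Hits: 8 of 12 references → 8/12 = 0.6667.

0.67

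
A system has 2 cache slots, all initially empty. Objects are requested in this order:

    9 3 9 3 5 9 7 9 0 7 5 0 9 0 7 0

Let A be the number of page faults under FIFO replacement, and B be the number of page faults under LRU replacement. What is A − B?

-1

Under FIFO: F F . . F F F . F . F . F F F . → 10 faults.
Under LRU: F F . . F F F . F F F F F . F . → 11 faults.
A − B = 10 − 11 = -1.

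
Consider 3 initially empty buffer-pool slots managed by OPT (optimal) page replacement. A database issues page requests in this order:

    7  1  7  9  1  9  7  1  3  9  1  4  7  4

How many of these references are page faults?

6

7 -> fault, frames [7]
1 -> fault, frames [7, 1]
7 -> hit
9 -> fault, frames [7, 1, 9]
1 -> hit
9 -> hit
7 -> hit
1 -> hit
3 -> fault, evict 7, frames [1, 9, 3]
9 -> hit
1 -> hit
4 -> fault, evict 3, frames [1, 9, 4]
7 -> fault, evict 9, frames [1, 4, 7]
4 -> hit
Page faults: 6.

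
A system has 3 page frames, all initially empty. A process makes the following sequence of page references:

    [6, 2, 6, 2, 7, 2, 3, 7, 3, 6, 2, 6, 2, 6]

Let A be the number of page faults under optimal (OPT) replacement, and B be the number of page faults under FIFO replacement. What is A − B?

-1

Under OPT: F F . . F . F . . . F . . . → 5 faults.
Under FIFO: F F . . F . F . . F F . . . → 6 faults.
A − B = 5 − 6 = -1.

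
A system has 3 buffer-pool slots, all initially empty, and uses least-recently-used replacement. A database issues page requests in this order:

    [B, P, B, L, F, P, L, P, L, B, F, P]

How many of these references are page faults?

B → miss, frames (B)
P → miss, frames (B P)
B → hit
L → miss, frames (P B L)
F → miss, evict P, frames (B L F)
P → miss, evict B, frames (L F P)
L → hit
P → hit
L → hit
B → miss, evict F, frames (P L B)
F → miss, evict P, frames (L B F)
P → miss, evict L, frames (B F P)
Page faults: 8.

8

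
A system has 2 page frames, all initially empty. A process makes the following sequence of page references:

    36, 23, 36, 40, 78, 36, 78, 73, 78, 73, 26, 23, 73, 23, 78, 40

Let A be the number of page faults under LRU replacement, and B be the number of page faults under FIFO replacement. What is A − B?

-1

Under LRU: F F . F F F . F . . F F F . F F → 11 faults.
Under FIFO: F F . F F F . F F . F F F . F F → 12 faults.
A − B = 11 − 12 = -1.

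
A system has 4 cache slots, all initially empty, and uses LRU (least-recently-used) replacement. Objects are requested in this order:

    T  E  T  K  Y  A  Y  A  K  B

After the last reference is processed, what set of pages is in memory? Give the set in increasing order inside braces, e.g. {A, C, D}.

T → fault, frames [T]
E → fault, frames [T, E]
T → hit
K → fault, frames [E, T, K]
Y → fault, frames [E, T, K, Y]
A → fault, evict E, frames [T, K, Y, A]
Y → hit
A → hit
K → hit
B → fault, evict T, frames [Y, A, K, B]

{A, B, K, Y}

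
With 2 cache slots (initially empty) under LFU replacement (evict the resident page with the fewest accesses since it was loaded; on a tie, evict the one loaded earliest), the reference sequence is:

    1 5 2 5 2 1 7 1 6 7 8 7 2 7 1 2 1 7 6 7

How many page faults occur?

1: miss, frames (1)
5: miss, frames (1 5)
2: miss, evict 1, frames (5 2)
5: hit
2: hit
1: miss, evict 5, frames (2 1)
7: miss, evict 1, frames (2 7)
1: miss, evict 7, frames (2 1)
6: miss, evict 1, frames (2 6)
7: miss, evict 6, frames (2 7)
8: miss, evict 7, frames (2 8)
7: miss, evict 8, frames (2 7)
2: hit
7: hit
1: miss, evict 7, frames (2 1)
2: hit
1: hit
7: miss, evict 1, frames (2 7)
6: miss, evict 7, frames (2 6)
7: miss, evict 6, frames (2 7)
Page faults: 14.

14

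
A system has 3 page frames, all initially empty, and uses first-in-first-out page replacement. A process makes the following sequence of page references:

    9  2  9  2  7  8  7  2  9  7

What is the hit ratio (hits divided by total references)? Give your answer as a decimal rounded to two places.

0.50

9: miss, frames [9]
2: miss, frames [9, 2]
9: hit
2: hit
7: miss, frames [9, 2, 7]
8: miss, evict 9, frames [2, 7, 8]
7: hit
2: hit
9: miss, evict 2, frames [7, 8, 9]
7: hit
Hits: 5 of 10 references → 5/10 = 0.5000.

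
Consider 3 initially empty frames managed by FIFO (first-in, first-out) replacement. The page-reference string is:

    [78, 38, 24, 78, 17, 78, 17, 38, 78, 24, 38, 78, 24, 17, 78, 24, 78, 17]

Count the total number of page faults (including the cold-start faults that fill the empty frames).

9

78: miss, frames (78)
38: miss, frames (78 38)
24: miss, frames (78 38 24)
78: hit
17: miss, evict 78, frames (38 24 17)
78: miss, evict 38, frames (24 17 78)
17: hit
38: miss, evict 24, frames (17 78 38)
78: hit
24: miss, evict 17, frames (78 38 24)
38: hit
78: hit
24: hit
17: miss, evict 78, frames (38 24 17)
78: miss, evict 38, frames (24 17 78)
24: hit
78: hit
17: hit
Page faults: 9.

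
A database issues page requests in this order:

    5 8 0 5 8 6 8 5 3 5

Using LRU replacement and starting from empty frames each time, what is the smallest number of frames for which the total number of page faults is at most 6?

3

f=1: 10 faults
f=2: 8 faults
f=3: 5 faults
f=4: 5 faults
f=5: 5 faults
Smallest f with faults ≤ 6 is 3.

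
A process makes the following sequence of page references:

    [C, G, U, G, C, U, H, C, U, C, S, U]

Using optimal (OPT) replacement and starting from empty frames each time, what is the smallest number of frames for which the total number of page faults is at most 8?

f=1: 12 faults
f=2: 7 faults
f=3: 5 faults
f=4: 5 faults
f=5: 5 faults
Smallest f with faults ≤ 8 is 2.

2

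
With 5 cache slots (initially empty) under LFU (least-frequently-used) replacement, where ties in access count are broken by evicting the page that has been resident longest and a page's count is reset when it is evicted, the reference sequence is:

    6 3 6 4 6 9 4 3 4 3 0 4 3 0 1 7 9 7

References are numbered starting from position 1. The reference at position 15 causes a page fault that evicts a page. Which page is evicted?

9

pos 1: 6 -> miss, frames {6}
pos 2: 3 -> miss, frames {6,3}
pos 3: 6 -> hit
pos 4: 4 -> miss, frames {6,3,4}
pos 5: 6 -> hit
pos 6: 9 -> miss, frames {6,3,4,9}
pos 7: 4 -> hit
pos 8: 3 -> hit
pos 9: 4 -> hit
pos 10: 3 -> hit
pos 11: 0 -> miss, frames {6,3,4,9,0}
pos 12: 4 -> hit
pos 13: 3 -> hit
pos 14: 0 -> hit
pos 15: 1 -> miss, evict 9, frames {6,3,4,0,1}
At position 15, page 9 is evicted.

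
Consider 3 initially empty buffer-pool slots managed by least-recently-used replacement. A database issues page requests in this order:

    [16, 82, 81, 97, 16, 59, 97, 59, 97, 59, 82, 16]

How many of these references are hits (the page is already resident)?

16: miss, frames {16}
82: miss, frames {16,82}
81: miss, frames {16,82,81}
97: miss, evict 16, frames {82,81,97}
16: miss, evict 82, frames {81,97,16}
59: miss, evict 81, frames {97,16,59}
97: hit
59: hit
97: hit
59: hit
82: miss, evict 16, frames {97,59,82}
16: miss, evict 97, frames {59,82,16}
Hits: 4.

4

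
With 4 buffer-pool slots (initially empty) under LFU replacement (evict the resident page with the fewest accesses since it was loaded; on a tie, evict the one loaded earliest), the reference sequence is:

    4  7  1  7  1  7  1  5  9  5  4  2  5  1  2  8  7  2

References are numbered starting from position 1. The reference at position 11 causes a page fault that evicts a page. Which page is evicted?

9

pos 1: 4: fault, frames [4]
pos 2: 7: fault, frames [4, 7]
pos 3: 1: fault, frames [4, 7, 1]
pos 4: 7: hit
pos 5: 1: hit
pos 6: 7: hit
pos 7: 1: hit
pos 8: 5: fault, frames [4, 7, 1, 5]
pos 9: 9: fault, evict 4, frames [7, 1, 5, 9]
pos 10: 5: hit
pos 11: 4: fault, evict 9, frames [7, 1, 5, 4]
At position 11, page 9 is evicted.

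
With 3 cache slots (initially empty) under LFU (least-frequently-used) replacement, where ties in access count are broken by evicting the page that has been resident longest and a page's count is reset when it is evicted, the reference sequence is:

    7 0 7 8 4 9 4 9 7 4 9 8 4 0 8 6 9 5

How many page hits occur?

7: miss, frames [7]
0: miss, frames [7, 0]
7: hit
8: miss, frames [7, 0, 8]
4: miss, evict 0, frames [7, 8, 4]
9: miss, evict 8, frames [7, 4, 9]
4: hit
9: hit
7: hit
4: hit
9: hit
8: miss, evict 7, frames [4, 9, 8]
4: hit
0: miss, evict 8, frames [4, 9, 0]
8: miss, evict 0, frames [4, 9, 8]
6: miss, evict 8, frames [4, 9, 6]
9: hit
5: miss, evict 6, frames [4, 9, 5]
Hits: 8.

8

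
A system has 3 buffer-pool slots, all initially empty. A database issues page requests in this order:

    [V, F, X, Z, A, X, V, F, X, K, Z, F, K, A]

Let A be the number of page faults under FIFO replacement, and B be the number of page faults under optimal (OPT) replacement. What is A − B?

3

Under FIFO: F F F F F . F F F F F F . F → 12 faults.
Under OPT: F F F F F . . F . F F . . F → 9 faults.
A − B = 12 − 9 = 3.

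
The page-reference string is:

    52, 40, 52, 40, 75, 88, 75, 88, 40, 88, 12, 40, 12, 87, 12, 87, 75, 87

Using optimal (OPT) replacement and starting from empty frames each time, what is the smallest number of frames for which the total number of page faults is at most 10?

2

f=1: 18 faults
f=2: 8 faults
f=3: 6 faults
f=4: 6 faults
f=5: 6 faults
f=6: 6 faults
Smallest f with faults ≤ 10 is 2.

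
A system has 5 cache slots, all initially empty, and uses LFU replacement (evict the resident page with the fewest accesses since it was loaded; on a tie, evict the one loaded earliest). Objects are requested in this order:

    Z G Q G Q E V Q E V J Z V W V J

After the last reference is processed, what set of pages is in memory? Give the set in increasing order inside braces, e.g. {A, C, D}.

{E, G, J, Q, V}

Z: miss, frames (Z)
G: miss, frames (Z G)
Q: miss, frames (Z G Q)
G: hit
Q: hit
E: miss, frames (Z G Q E)
V: miss, frames (Z G Q E V)
Q: hit
E: hit
V: hit
J: miss, evict Z, frames (G Q E V J)
Z: miss, evict J, frames (G Q E V Z)
V: hit
W: miss, evict Z, frames (G Q E V W)
V: hit
J: miss, evict W, frames (G Q E V J)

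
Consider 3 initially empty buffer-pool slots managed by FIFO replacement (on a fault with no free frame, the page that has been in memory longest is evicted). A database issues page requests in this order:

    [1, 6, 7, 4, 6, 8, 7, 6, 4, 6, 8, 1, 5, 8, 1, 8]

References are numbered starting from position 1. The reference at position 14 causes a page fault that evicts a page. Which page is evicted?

6

pos 1: 1: fault, frames [1]
pos 2: 6: fault, frames [1, 6]
pos 3: 7: fault, frames [1, 6, 7]
pos 4: 4: fault, evict 1, frames [6, 7, 4]
pos 5: 6: hit
pos 6: 8: fault, evict 6, frames [7, 4, 8]
pos 7: 7: hit
pos 8: 6: fault, evict 7, frames [4, 8, 6]
pos 9: 4: hit
pos 10: 6: hit
pos 11: 8: hit
pos 12: 1: fault, evict 4, frames [8, 6, 1]
pos 13: 5: fault, evict 8, frames [6, 1, 5]
pos 14: 8: fault, evict 6, frames [1, 5, 8]
At position 14, page 6 is evicted.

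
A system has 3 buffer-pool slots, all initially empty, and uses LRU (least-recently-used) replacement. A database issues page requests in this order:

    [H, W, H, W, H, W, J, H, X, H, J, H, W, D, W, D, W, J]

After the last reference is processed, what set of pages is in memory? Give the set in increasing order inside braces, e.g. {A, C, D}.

H: miss, frames {H}
W: miss, frames {H,W}
H: hit
W: hit
H: hit
W: hit
J: miss, frames {H,W,J}
H: hit
X: miss, evict W, frames {J,H,X}
H: hit
J: hit
H: hit
W: miss, evict X, frames {J,H,W}
D: miss, evict J, frames {H,W,D}
W: hit
D: hit
W: hit
J: miss, evict H, frames {D,W,J}

{D, J, W}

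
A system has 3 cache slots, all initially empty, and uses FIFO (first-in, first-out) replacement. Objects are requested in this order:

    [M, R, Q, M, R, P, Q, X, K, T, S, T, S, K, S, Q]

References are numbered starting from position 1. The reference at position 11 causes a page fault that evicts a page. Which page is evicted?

pos 1: M → miss, frames {M}
pos 2: R → miss, frames {M,R}
pos 3: Q → miss, frames {M,R,Q}
pos 4: M → hit
pos 5: R → hit
pos 6: P → miss, evict M, frames {R,Q,P}
pos 7: Q → hit
pos 8: X → miss, evict R, frames {Q,P,X}
pos 9: K → miss, evict Q, frames {P,X,K}
pos 10: T → miss, evict P, frames {X,K,T}
pos 11: S → miss, evict X, frames {K,T,S}
At position 11, page X is evicted.

X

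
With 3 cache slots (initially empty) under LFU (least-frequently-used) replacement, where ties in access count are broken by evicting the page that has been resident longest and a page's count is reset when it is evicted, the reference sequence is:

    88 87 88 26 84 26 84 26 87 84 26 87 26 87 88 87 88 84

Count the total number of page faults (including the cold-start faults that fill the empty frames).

7

88 -> miss, frames [88]
87 -> miss, frames [88, 87]
88 -> hit
26 -> miss, frames [88, 87, 26]
84 -> miss, evict 87, frames [88, 26, 84]
26 -> hit
84 -> hit
26 -> hit
87 -> miss, evict 88, frames [26, 84, 87]
84 -> hit
26 -> hit
87 -> hit
26 -> hit
87 -> hit
88 -> miss, evict 84, frames [26, 87, 88]
87 -> hit
88 -> hit
84 -> miss, evict 88, frames [26, 87, 84]
Page faults: 7.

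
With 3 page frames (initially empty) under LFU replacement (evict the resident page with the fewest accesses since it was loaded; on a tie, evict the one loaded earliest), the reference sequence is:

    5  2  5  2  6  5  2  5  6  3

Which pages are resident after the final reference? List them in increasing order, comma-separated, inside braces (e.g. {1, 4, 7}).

{2, 3, 5}

5 -> miss, frames (5)
2 -> miss, frames (5 2)
5 -> hit
2 -> hit
6 -> miss, frames (5 2 6)
5 -> hit
2 -> hit
5 -> hit
6 -> hit
3 -> miss, evict 6, frames (5 2 3)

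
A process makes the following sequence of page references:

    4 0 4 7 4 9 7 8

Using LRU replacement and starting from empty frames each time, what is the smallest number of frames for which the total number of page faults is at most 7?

2

f=1: 8 faults
f=2: 6 faults
f=3: 5 faults
f=4: 5 faults
f=5: 5 faults
Smallest f with faults ≤ 7 is 2.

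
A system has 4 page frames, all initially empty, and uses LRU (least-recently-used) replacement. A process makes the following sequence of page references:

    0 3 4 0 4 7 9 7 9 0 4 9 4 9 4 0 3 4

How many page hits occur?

12

0: fault, frames {0}
3: fault, frames {0,3}
4: fault, frames {0,3,4}
0: hit
4: hit
7: fault, frames {3,0,4,7}
9: fault, evict 3, frames {0,4,7,9}
7: hit
9: hit
0: hit
4: hit
9: hit
4: hit
9: hit
4: hit
0: hit
3: fault, evict 7, frames {9,4,0,3}
4: hit
Hits: 12.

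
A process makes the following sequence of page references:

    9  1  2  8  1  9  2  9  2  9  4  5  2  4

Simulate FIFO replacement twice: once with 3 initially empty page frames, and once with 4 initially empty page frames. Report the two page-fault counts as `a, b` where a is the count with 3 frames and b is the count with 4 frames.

3 frames: F F F F . F . . . . F F F . → 8 faults.
4 frames: F F F F . . . . . . F F . . → 6 faults.
6 < 8: adding a frame reduced faults, as is typical.

8, 6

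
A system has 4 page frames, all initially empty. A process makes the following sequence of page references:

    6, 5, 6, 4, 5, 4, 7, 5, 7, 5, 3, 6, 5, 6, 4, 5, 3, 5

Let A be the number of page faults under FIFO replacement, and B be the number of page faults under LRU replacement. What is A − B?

Under FIFO: F F . F . . F . . . F F F . F . . . → 8 faults.
Under LRU: F F . F . . F . . . F F . . F . . . → 7 faults.
A − B = 8 − 7 = 1.

1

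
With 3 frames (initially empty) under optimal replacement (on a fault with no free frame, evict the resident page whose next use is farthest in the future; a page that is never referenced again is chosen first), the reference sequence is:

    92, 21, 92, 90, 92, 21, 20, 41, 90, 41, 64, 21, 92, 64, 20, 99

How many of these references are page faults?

92 → miss, frames [92]
21 → miss, frames [92, 21]
92 → hit
90 → miss, frames [92, 21, 90]
92 → hit
21 → hit
20 → miss, evict 92, frames [21, 90, 20]
41 → miss, evict 20, frames [21, 90, 41]
90 → hit
41 → hit
64 → miss, evict 41, frames [21, 90, 64]
21 → hit
92 → miss, evict 90, frames [21, 64, 92]
64 → hit
20 → miss, evict 92, frames [21, 64, 20]
99 → miss, evict 20, frames [21, 64, 99]
Page faults: 9.

9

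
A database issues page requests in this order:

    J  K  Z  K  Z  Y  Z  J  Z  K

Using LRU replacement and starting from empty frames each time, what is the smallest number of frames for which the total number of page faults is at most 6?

2

f=1: 10 faults
f=2: 6 faults
f=3: 6 faults
f=4: 4 faults
Smallest f with faults ≤ 6 is 2.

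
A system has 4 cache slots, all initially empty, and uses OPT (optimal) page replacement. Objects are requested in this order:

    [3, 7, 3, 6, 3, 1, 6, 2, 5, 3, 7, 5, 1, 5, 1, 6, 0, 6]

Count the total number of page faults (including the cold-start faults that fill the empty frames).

8

3 -> fault, frames {3}
7 -> fault, frames {3,7}
3 -> hit
6 -> fault, frames {3,7,6}
3 -> hit
1 -> fault, frames {3,7,6,1}
6 -> hit
2 -> fault, evict 6, frames {3,7,1,2}
5 -> fault, evict 2, frames {3,7,1,5}
3 -> hit
7 -> hit
5 -> hit
1 -> hit
5 -> hit
1 -> hit
6 -> fault, evict 5, frames {3,7,1,6}
0 -> fault, evict 1, frames {3,7,6,0}
6 -> hit
Page faults: 8.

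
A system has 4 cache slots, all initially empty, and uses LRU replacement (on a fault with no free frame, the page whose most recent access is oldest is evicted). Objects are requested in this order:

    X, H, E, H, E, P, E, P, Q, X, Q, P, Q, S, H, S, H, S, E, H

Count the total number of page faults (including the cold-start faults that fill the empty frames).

9

X -> miss, frames [X]
H -> miss, frames [X, H]
E -> miss, frames [X, H, E]
H -> hit
E -> hit
P -> miss, frames [X, H, E, P]
E -> hit
P -> hit
Q -> miss, evict X, frames [H, E, P, Q]
X -> miss, evict H, frames [E, P, Q, X]
Q -> hit
P -> hit
Q -> hit
S -> miss, evict E, frames [X, P, Q, S]
H -> miss, evict X, frames [P, Q, S, H]
S -> hit
H -> hit
S -> hit
E -> miss, evict P, frames [Q, H, S, E]
H -> hit
Page faults: 9.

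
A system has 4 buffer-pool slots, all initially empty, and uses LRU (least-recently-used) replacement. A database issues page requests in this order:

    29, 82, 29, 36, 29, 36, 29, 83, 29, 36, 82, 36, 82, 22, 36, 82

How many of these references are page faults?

29 -> miss, frames {29}
82 -> miss, frames {29,82}
29 -> hit
36 -> miss, frames {82,29,36}
29 -> hit
36 -> hit
29 -> hit
83 -> miss, frames {82,36,29,83}
29 -> hit
36 -> hit
82 -> hit
36 -> hit
82 -> hit
22 -> miss, evict 83, frames {29,36,82,22}
36 -> hit
82 -> hit
Page faults: 5.

5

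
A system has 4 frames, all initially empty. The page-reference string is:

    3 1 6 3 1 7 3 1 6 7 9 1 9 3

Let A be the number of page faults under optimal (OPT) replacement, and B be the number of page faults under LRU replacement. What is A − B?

Under OPT: F F F . . F . . . . F . . . → 5 faults.
Under LRU: F F F . . F . . . . F . . F → 6 faults.
A − B = 5 − 6 = -1.

-1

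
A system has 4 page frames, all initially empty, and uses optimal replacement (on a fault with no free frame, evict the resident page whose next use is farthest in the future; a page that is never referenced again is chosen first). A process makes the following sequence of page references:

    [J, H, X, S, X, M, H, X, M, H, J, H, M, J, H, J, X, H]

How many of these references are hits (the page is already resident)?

13

J -> miss, frames {J}
H -> miss, frames {J,H}
X -> miss, frames {J,H,X}
S -> miss, frames {J,H,X,S}
X -> hit
M -> miss, evict S, frames {J,H,X,M}
H -> hit
X -> hit
M -> hit
H -> hit
J -> hit
H -> hit
M -> hit
J -> hit
H -> hit
J -> hit
X -> hit
H -> hit
Hits: 13.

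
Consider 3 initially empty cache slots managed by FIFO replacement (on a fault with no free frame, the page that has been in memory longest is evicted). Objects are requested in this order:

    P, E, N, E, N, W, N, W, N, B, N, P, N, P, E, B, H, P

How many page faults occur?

P -> fault, frames (P)
E -> fault, frames (P E)
N -> fault, frames (P E N)
E -> hit
N -> hit
W -> fault, evict P, frames (E N W)
N -> hit
W -> hit
N -> hit
B -> fault, evict E, frames (N W B)
N -> hit
P -> fault, evict N, frames (W B P)
N -> fault, evict W, frames (B P N)
P -> hit
E -> fault, evict B, frames (P N E)
B -> fault, evict P, frames (N E B)
H -> fault, evict N, frames (E B H)
P -> fault, evict E, frames (B H P)
Page faults: 11.

11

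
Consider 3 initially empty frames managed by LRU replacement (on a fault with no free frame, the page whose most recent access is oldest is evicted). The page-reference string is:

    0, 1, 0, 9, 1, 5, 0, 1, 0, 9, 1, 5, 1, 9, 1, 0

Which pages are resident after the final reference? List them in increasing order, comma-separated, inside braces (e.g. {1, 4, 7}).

0 -> miss, frames [0]
1 -> miss, frames [0, 1]
0 -> hit
9 -> miss, frames [1, 0, 9]
1 -> hit
5 -> miss, evict 0, frames [9, 1, 5]
0 -> miss, evict 9, frames [1, 5, 0]
1 -> hit
0 -> hit
9 -> miss, evict 5, frames [1, 0, 9]
1 -> hit
5 -> miss, evict 0, frames [9, 1, 5]
1 -> hit
9 -> hit
1 -> hit
0 -> miss, evict 5, frames [9, 1, 0]

{0, 1, 9}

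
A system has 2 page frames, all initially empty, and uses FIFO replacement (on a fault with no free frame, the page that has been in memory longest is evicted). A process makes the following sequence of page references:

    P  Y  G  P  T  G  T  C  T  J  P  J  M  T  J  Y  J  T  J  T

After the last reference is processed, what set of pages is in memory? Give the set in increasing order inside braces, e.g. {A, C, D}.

{J, T}

P: fault, frames (P)
Y: fault, frames (P Y)
G: fault, evict P, frames (Y G)
P: fault, evict Y, frames (G P)
T: fault, evict G, frames (P T)
G: fault, evict P, frames (T G)
T: hit
C: fault, evict T, frames (G C)
T: fault, evict G, frames (C T)
J: fault, evict C, frames (T J)
P: fault, evict T, frames (J P)
J: hit
M: fault, evict J, frames (P M)
T: fault, evict P, frames (M T)
J: fault, evict M, frames (T J)
Y: fault, evict T, frames (J Y)
J: hit
T: fault, evict J, frames (Y T)
J: fault, evict Y, frames (T J)
T: hit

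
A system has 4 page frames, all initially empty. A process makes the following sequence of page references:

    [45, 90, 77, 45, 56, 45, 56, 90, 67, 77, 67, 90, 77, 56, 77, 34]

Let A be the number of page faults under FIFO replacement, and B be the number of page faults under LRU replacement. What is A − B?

-1

Under FIFO: F F F . F . . . F . . . . . . F → 6 faults.
Under LRU: F F F . F . . . F F . . . . . F → 7 faults.
A − B = 6 − 7 = -1.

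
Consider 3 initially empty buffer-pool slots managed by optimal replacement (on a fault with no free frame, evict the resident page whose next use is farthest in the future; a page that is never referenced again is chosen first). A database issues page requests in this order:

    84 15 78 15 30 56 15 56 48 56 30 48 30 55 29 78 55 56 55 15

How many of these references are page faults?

84 -> miss, frames [84]
15 -> miss, frames [84, 15]
78 -> miss, frames [84, 15, 78]
15 -> hit
30 -> miss, evict 84, frames [15, 78, 30]
56 -> miss, evict 78, frames [15, 30, 56]
15 -> hit
56 -> hit
48 -> miss, evict 15, frames [30, 56, 48]
56 -> hit
30 -> hit
48 -> hit
30 -> hit
55 -> miss, evict 48, frames [30, 56, 55]
29 -> miss, evict 30, frames [56, 55, 29]
78 -> miss, evict 29, frames [56, 55, 78]
55 -> hit
56 -> hit
55 -> hit
15 -> miss, evict 78, frames [56, 55, 15]
Page faults: 10.

10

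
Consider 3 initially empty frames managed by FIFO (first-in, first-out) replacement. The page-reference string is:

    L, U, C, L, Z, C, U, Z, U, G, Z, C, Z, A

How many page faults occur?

6

L -> fault, frames {L}
U -> fault, frames {L,U}
C -> fault, frames {L,U,C}
L -> hit
Z -> fault, evict L, frames {U,C,Z}
C -> hit
U -> hit
Z -> hit
U -> hit
G -> fault, evict U, frames {C,Z,G}
Z -> hit
C -> hit
Z -> hit
A -> fault, evict C, frames {Z,G,A}
Page faults: 6.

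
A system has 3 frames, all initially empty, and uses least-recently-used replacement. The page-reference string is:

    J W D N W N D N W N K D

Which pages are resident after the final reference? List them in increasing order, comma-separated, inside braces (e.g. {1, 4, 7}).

J: fault, frames {J}
W: fault, frames {J,W}
D: fault, frames {J,W,D}
N: fault, evict J, frames {W,D,N}
W: hit
N: hit
D: hit
N: hit
W: hit
N: hit
K: fault, evict D, frames {W,N,K}
D: fault, evict W, frames {N,K,D}

{D, K, N}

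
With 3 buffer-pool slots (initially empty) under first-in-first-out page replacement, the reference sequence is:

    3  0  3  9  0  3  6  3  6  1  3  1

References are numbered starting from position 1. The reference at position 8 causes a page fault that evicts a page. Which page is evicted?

0

pos 1: 3 → fault, frames {3}
pos 2: 0 → fault, frames {3,0}
pos 3: 3 → hit
pos 4: 9 → fault, frames {3,0,9}
pos 5: 0 → hit
pos 6: 3 → hit
pos 7: 6 → fault, evict 3, frames {0,9,6}
pos 8: 3 → fault, evict 0, frames {9,6,3}
At position 8, page 0 is evicted.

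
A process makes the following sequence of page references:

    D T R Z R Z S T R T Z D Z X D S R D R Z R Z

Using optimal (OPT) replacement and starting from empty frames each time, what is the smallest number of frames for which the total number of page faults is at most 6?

f=1: 22 faults
f=2: 12 faults
f=3: 10 faults
f=4: 8 faults
f=5: 6 faults
f=6: 6 faults
Smallest f with faults ≤ 6 is 5.

5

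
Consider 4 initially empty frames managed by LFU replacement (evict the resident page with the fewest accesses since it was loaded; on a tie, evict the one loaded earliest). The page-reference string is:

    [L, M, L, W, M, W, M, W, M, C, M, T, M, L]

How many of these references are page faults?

L -> miss, frames (L)
M -> miss, frames (L M)
L -> hit
W -> miss, frames (L M W)
M -> hit
W -> hit
M -> hit
W -> hit
M -> hit
C -> miss, frames (L M W C)
M -> hit
T -> miss, evict C, frames (L M W T)
M -> hit
L -> hit
Page faults: 5.

5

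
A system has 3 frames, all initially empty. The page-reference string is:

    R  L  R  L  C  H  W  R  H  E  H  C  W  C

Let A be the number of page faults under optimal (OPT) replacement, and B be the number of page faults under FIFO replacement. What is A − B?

Under OPT: F F . . F F F . . F . F . . → 7 faults.
Under FIFO: F F . . F F F F . F F F F . → 10 faults.
A − B = 7 − 10 = -3.

-3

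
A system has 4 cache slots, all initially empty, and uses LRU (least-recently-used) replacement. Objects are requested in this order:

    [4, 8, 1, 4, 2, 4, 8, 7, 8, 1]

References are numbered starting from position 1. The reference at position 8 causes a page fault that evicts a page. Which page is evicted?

pos 1: 4 → miss, frames {4}
pos 2: 8 → miss, frames {4,8}
pos 3: 1 → miss, frames {4,8,1}
pos 4: 4 → hit
pos 5: 2 → miss, frames {8,1,4,2}
pos 6: 4 → hit
pos 7: 8 → hit
pos 8: 7 → miss, evict 1, frames {2,4,8,7}
At position 8, page 1 is evicted.

1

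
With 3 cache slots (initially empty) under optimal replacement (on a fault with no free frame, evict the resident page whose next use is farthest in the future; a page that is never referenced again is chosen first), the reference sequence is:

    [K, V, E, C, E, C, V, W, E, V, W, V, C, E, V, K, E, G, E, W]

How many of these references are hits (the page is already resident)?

K → miss, frames [K]
V → miss, frames [K, V]
E → miss, frames [K, V, E]
C → miss, evict K, frames [V, E, C]
E → hit
C → hit
V → hit
W → miss, evict C, frames [V, E, W]
E → hit
V → hit
W → hit
V → hit
C → miss, evict W, frames [V, E, C]
E → hit
V → hit
K → miss, evict C, frames [V, E, K]
E → hit
G → miss, evict K, frames [V, E, G]
E → hit
W → miss, evict G, frames [V, E, W]
Hits: 11.

11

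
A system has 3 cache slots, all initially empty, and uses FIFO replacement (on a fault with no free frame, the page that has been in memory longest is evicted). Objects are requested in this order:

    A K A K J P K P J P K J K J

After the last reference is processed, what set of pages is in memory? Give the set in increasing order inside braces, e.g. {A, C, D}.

A -> miss, frames [A]
K -> miss, frames [A, K]
A -> hit
K -> hit
J -> miss, frames [A, K, J]
P -> miss, evict A, frames [K, J, P]
K -> hit
P -> hit
J -> hit
P -> hit
K -> hit
J -> hit
K -> hit
J -> hit

{J, K, P}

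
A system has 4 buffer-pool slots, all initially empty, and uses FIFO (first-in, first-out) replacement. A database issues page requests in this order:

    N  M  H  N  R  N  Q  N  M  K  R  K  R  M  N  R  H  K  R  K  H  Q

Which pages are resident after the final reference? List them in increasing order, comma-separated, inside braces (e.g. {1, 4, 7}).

{H, K, Q, R}

N -> miss, frames [N]
M -> miss, frames [N, M]
H -> miss, frames [N, M, H]
N -> hit
R -> miss, frames [N, M, H, R]
N -> hit
Q -> miss, evict N, frames [M, H, R, Q]
N -> miss, evict M, frames [H, R, Q, N]
M -> miss, evict H, frames [R, Q, N, M]
K -> miss, evict R, frames [Q, N, M, K]
R -> miss, evict Q, frames [N, M, K, R]
K -> hit
R -> hit
M -> hit
N -> hit
R -> hit
H -> miss, evict N, frames [M, K, R, H]
K -> hit
R -> hit
K -> hit
H -> hit
Q -> miss, evict M, frames [K, R, H, Q]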